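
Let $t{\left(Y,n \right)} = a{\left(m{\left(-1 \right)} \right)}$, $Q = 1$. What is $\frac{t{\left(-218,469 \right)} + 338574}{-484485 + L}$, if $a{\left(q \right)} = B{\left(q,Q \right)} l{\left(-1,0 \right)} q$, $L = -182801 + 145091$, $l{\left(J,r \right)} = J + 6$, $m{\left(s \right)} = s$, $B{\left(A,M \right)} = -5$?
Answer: $- \frac{338599}{522195} \approx -0.64841$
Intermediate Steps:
$l{\left(J,r \right)} = 6 + J$
$L = -37710$
$a{\left(q \right)} = - 25 q$ ($a{\left(q \right)} = - 5 \left(6 - 1\right) q = \left(-5\right) 5 q = - 25 q$)
$t{\left(Y,n \right)} = 25$ ($t{\left(Y,n \right)} = \left(-25\right) \left(-1\right) = 25$)
$\frac{t{\left(-218,469 \right)} + 338574}{-484485 + L} = \frac{25 + 338574}{-484485 - 37710} = \frac{338599}{-522195} = 338599 \left(- \frac{1}{522195}\right) = - \frac{338599}{522195}$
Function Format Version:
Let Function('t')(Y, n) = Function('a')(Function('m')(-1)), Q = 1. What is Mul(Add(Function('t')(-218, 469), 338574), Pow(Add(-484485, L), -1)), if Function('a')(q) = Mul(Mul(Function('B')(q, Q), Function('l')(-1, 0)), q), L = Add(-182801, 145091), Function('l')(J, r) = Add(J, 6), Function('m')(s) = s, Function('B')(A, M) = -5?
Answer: Rational(-338599, 522195) ≈ -0.64841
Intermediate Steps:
Function('l')(J, r) = Add(6, J)
L = -37710
Function('a')(q) = Mul(-25, q) (Function('a')(q) = Mul(Mul(-5, Add(6, -1)), q) = Mul(Mul(-5, 5), q) = Mul(-25, q))
Function('t')(Y, n) = 25 (Function('t')(Y, n) = Mul(-25, -1) = 25)
Mul(Add(Function('t')(-218, 469), 338574), Pow(Add(-484485, L), -1)) = Mul(Add(25, 338574), Pow(Add(-484485, -37710), -1)) = Mul(338599, Pow(-522195, -1)) = Mul(338599, Rational(-1, 522195)) = Rational(-338599, 522195)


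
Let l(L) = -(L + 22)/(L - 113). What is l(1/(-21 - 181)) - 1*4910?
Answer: -37358709/7609 ≈ -4909.8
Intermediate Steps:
l(L) = -(22 + L)/(-113 + L)
l(1/(-21 - 181)) - 1*4910 = (-22 - 1/(-21 - 181))/(-113 + 1/(-21 - 181)) - 1*4910 = (-22 - 1/(-202))/(-113 + 1/(-202)) - 4910 = (-22 - 1*(-1/202))/(-113 - 1/202) - 4910 = (-22 + 1/202)/(-22827/202) - 4910 = -202/22827*(-4443/202) - 4910 = 1481/7609 - 4910 = -37358709/7609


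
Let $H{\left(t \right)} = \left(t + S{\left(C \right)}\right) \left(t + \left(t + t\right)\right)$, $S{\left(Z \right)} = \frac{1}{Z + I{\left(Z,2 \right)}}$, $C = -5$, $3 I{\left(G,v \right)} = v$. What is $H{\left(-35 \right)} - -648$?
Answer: $\frac{56514}{13} \approx 4347.2$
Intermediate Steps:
$I{\left(G,v \right)} = \frac{v}{3}$
$S{\left(Z \right)} = \frac{1}{\frac{2}{3} + Z}$ ($S{\left(Z \right)} = \frac{1}{Z + \frac{1}{3} \cdot 2} = \frac{1}{Z + \frac{2}{3}} = \frac{1}{\frac{2}{3} + Z}$)
$H{\left(t \right)} = 3 t \left(- \frac{3}{13} + t\right)$ ($H{\left(t \right)} = \left(t + \frac{3}{2 + 3 \left(-5\right)}\right) \left(t + \left(t + t\right)\right) = \left(t + \frac{3}{2 - 15}\right) \left(t + 2 t\right) = \left(t + \frac{3}{-13}\right) 3 t = \left(t + 3 \left(- \frac{1}{13}\right)\right) 3 t = \left(t - \frac{3}{13}\right) 3 t = \left(- \frac{3}{13} + t\right) 3 t = 3 t \left(- \frac{3}{13} + t\right)$)
$H{\left(-35 \right)} - -648 = \frac{3}{13} \left(-35\right) \left(-3 + 13 \left(-35\right)\right) - -648 = \frac{3}{13} \left(-35\right) \left(-3 - 455\right) + 648 = \frac{3}{13} \left(-35\right) \left(-458\right) + 648 = \frac{48090}{13} + 648 = \frac{56514}{13}$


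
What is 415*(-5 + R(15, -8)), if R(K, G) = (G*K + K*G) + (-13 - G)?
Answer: -103750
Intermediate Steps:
R(K, G) = -13 - G + 2*G*K (R(K, G) = (G*K + G*K) + (-13 - G) = 2*G*K + (-13 - G) = -13 - G + 2*G*K)
415*(-5 + R(15, -8)) = 415*(-5 + (-13 - 1*(-8) + 2*(-8)*15)) = 415*(-5 + (-13 + 8 - 240)) = 415*(-5 - 245) = 415*(-250) = -103750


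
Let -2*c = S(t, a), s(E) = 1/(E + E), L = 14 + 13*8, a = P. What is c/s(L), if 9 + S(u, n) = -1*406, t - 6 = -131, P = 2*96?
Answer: 48970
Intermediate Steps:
P = 192
a = 192
t = -125 (t = 6 - 131 = -125)
L = 118 (L = 14 + 104 = 118)
s(E) = 1/(2*E)
S(u, n) = -415 (S(u, n) = -9 - 1*406 = -9 - 406 = -415)
c = 415/2 (c = -½*(-415) = 415/2 ≈ 207.50)
c/s(L) = 415/(2*(((½)/118))) = 415/(2*(((½)*(1/118)))) = 415/(2*(1/236)) = (415/2)*236 = 48970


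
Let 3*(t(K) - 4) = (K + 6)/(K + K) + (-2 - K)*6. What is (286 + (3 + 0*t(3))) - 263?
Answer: 26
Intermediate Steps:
t(K) = -2*K + (6 + K)/(6*K) (t(K) = 4 + ((K + 6)/(K + K) + (-2 - K)*6)/3 = 4 + ((6 + K)/((2*K)) + (-12 - 6*K))/3 = 4 + ((6 + K)*(1/(2*K)) + (-12 - 6*K))/3 = 4 + ((6 + K)/(2*K) + (-12 - 6*K))/3 = 4 + (-12 - 6*K + (6 + K)/(2*K))/3 = 4 + (-4 - 2*K + (6 + K)/(6*K)) = -2*K + (6 + K)/(6*K))
(286 + (3 + 0*t(3))) - 263 = (286 + (3 + 0*(1/6 + 1/3 - 2*3))) - 263 = (286 + (3 + 0*(1/6 + 1/3 - 6))) - 263 = (286 + (3 + 0*(-11/2))) - 263 = (286 + (3 + 0)) - 263 = (286 + 3) - 263 = 289 - 263 = 26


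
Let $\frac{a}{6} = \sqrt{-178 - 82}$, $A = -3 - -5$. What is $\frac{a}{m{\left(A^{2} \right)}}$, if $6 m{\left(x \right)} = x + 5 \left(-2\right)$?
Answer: $- 12 i \sqrt{65} \approx - 96.747 i$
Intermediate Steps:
$A = 2$ ($A = -3 + 5 = 2$)
$m{\left(x \right)} = - \frac{5}{3} + \frac{x}{6}$ ($m{\left(x \right)} = \frac{x + 5 \left(-2\right)}{6} = \frac{x - 10}{6} = \frac{-10 + x}{6} = - \frac{5}{3} + \frac{x}{6}$)
$a = 12 i \sqrt{65}$ ($a = 6 \sqrt{-178 - 82} = 6 \sqrt{-260} = 6 \cdot 2 i \sqrt{65} = 12 i \sqrt{65} \approx 96.747 i$)
$\frac{a}{m{\left(A^{2} \right)}} = \frac{12 i \sqrt{65}}{- \frac{5}{3} + \frac{2^{2}}{6}} = \frac{12 i \sqrt{65}}{- \frac{5}{3} + \frac{1}{6} \cdot 4} = \frac{12 i \sqrt{65}}{- \frac{5}{3} + \frac{2}{3}} = \frac{12 i \sqrt{65}}{-1} = 12 i \sqrt{65} \left(-1\right) = - 12 i \sqrt{65}$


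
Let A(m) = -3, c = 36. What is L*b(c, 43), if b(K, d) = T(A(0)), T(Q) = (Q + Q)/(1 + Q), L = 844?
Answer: 2532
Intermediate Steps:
T(Q) = 2*Q/(1 + Q) (T(Q) = (2*Q)/(1 + Q) = 2*Q/(1 + Q))
b(K, d) = 3 (b(K, d) = 2*(-3)/(1 - 3) = 2*(-3)/(-2) = 2*(-3)*(-1/2) = 3)
L*b(c, 43) = 844*3 = 2532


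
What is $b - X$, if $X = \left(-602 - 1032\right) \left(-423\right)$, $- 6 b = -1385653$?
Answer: $- \frac{2761439}{6} \approx -4.6024 \cdot 10^{5}$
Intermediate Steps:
$b = \frac{1385653}{6}$ ($b = \left(- \frac{1}{6}\right) \left(-1385653\right) = \frac{1385653}{6} \approx 2.3094 \cdot 10^{5}$)
$X = 691182$ ($X = \left(-1634\right) \left(-423\right) = 691182$)
$b - X = \frac{1385653}{6} - 691182 = - \frac{2761439}{6}$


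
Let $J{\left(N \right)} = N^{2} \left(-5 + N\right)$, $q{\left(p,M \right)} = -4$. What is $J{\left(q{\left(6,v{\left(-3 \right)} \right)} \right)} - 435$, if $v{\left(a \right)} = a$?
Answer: $-579$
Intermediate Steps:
$J{\left(q{\left(6,v{\left(-3 \right)} \right)} \right)} - 435 = \left(-4\right)^{2} \left(-5 - 4\right) - 435 = 16 \left(-9\right) - 435 = -144 - 435 = -579$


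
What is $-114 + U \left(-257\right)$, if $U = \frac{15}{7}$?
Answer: $- \frac{4653}{7} \approx -664.71$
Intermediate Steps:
$U = \frac{15}{7}$ ($U = 15 \cdot \frac{1}{7} = \frac{15}{7} \approx 2.1429$)
$-114 + U \left(-257\right) = -114 + \frac{15}{7} \left(-257\right) = -114 - \frac{3855}{7} = - \frac{4653}{7}$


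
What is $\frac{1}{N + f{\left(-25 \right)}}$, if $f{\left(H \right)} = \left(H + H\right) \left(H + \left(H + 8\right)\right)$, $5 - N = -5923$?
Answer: $\frac{1}{8028} \approx 0.00012456$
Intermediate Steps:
$N = 5928$ ($N = 5 - -5923 = 5 + 5923 = 5928$)
$f{\left(H \right)} = 2 H \left(8 + 2 H\right)$ ($f{\left(H \right)} = 2 H \left(H + \left(8 + H\right)\right) = 2 H \left(8 + 2 H\right)$)
$\frac{1}{N + f{\left(-25 \right)}} = \frac{1}{5928 + 4 \left(-25\right) \left(4 - 25\right)} = \frac{1}{5928 + 4 \left(-25\right) \left(-21\right)} = \frac{1}{5928 + 2100} = \frac{1}{8028}$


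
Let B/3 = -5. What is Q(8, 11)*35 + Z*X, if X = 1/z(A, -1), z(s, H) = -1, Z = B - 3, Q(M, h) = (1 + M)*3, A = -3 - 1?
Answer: 963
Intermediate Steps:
B = -15 (B = 3*(-5) = -15)
A = -4
Q(M, h) = 3 + 3*M
Z = -18 (Z = -15 - 3 = -18)
X = -1 (X = 1/(-1) = -1)
Q(8, 11)*35 + Z*X = (3 + 3*8)*35 - 18*(-1) = (3 + 24)*35 + 18 = 27*35 + 18 = 945 + 18 = 963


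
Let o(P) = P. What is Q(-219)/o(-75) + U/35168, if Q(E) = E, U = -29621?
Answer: 1826739/879200 ≈ 2.0777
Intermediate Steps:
Q(-219)/o(-75) + U/35168 = -219/(-75) - 29621/35168 = -219*(-1/75) - 29621*1/35168 = 73/25 - 29621/35168 = 1826739/879200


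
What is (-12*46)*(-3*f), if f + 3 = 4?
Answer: 1656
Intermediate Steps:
f = 1 (f = -3 + 4 = 1)
(-12*46)*(-3*f) = (-12*46)*(-3*1) = -552*(-3) = 1656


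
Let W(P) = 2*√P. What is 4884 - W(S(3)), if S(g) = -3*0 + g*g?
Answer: 4878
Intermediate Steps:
S(g) = g² (S(g) = 0 + g² = g²)
4884 - W(S(3)) = 4884 - 2*√(3²) = 4884 - 2*√9 = 4884 - 2*3 = 4884 - 1*6 = 4884 - 6 = 4878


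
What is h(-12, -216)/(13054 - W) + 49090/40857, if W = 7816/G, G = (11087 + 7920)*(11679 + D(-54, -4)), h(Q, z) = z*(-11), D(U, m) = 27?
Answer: 3731343368179846/2696991016191081 ≈ 1.3835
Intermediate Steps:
h(Q, z) = -11*z
G = 222495942 (G = (11087 + 7920)*(11679 + 27) = 19007*11706 = 222495942)
W = 3908/111247971 (W = 7816/222495942 = 7816*(1/222495942) = 3908/111247971 ≈ 3.5129e-5)
h(-12, -216)/(13054 - W) + 49090/40857 = (-11*(-216))/(13054 - 1*3908/111247971) + 49090/40857 = 2376/(13054 - 3908/111247971) + 49090*(1/40857) = 2376/(1452231009526/111247971) + 49090/40857 = 2376*(111247971/1452231009526) + 49090/40857 = 12014780868/66010500433 + 49090/40857 = 3731343368179846/2696991016191081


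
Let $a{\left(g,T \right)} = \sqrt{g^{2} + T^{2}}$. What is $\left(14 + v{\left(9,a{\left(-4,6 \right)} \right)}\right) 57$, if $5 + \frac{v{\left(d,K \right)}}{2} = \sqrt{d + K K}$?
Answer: $228 + 114 \sqrt{61} \approx 1118.4$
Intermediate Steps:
$a{\left(g,T \right)} = \sqrt{T^{2} + g^{2}}$
$v{\left(d,K \right)} = -10 + 2 \sqrt{d + K^{2}}$ ($v{\left(d,K \right)} = -10 + 2 \sqrt{d + K K} = -10 + 2 \sqrt{d + K^{2}}$)
$\left(14 + v{\left(9,a{\left(-4,6 \right)} \right)}\right) 57 = \left(14 - \left(10 - 2 \sqrt{9 + \left(\sqrt{6^{2} + \left(-4\right)^{2}}\right)^{2}}\right)\right) 57 = \left(14 - \left(10 - 2 \sqrt{9 + \left(\sqrt{36 + 16}\right)^{2}}\right)\right) 57 = \left(14 - \left(10 - 2 \sqrt{9 + \left(\sqrt{52}\right)^{2}}\right)\right) 57 = \left(14 - \left(10 - 2 \sqrt{9 + \left(2 \sqrt{13}\right)^{2}}\right)\right) 57 = \left(14 - \left(10 - 2 \sqrt{9 + 52}\right)\right) 57 = \left(14 - \left(10 - 2 \sqrt{61}\right)\right) 57 = \left(4 + 2 \sqrt{61}\right) 57 = 228 + 114 \sqrt{61}$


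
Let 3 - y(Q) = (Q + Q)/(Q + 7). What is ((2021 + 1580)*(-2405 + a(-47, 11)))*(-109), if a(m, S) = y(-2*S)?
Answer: 14159369666/15 ≈ 9.4396e+8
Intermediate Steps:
y(Q) = 3 - 2*Q/(7 + Q) (y(Q) = 3 - (Q + Q)/(Q + 7) = 3 - 2*Q/(7 + Q))
a(m, S) = (21 - 2*S)/(7 - 2*S)
((2021 + 1580)*(-2405 + a(-47, 11)))*(-109) = ((2021 + 1580)*(-2405 + (-21 + 2*11)/(-7 + 2*11)))*(-109) = (3601*(-2405 + (-21 + 22)/(-7 + 22)))*(-109) = (3601*(-2405 + 1/15))*(-109) = (3601*(-36074/15))*(-109) = -129902474/15*(-109) = 14159369666/15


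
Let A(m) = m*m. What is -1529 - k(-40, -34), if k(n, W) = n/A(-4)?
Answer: -3053/2 ≈ -1526.5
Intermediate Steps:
A(m) = m²
k(n, W) = n/16 (k(n, W) = n/((-4)²) = n/16)
-1529 - k(-40, -34) = -1529 - (-40)/16 = -1529 - 1*(-5/2) = -1529 + 5/2 = -3053/2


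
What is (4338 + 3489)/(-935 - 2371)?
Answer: -2609/1102 ≈ -2.3675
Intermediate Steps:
(4338 + 3489)/(-935 - 2371) = 7827/(-3306) = 7827*(-1/3306) = -2609/1102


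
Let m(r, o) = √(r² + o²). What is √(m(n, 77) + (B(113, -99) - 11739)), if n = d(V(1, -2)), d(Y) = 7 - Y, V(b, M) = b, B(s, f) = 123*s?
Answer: √(2160 + √5965) ≈ 47.299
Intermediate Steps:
n = 6 (n = 7 - 1*1 = 7 - 1 = 6)
m(r, o) = √(o² + r²)
√(m(n, 77) + (B(113, -99) - 11739)) = √(√(77² + 6²) + (123*113 - 11739)) = √(√(5929 + 36) + (13899 - 11739)) = √(√5965 + 2160) = √(2160 + √5965)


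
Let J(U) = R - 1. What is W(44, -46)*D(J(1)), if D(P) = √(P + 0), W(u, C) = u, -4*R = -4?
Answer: 0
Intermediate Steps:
R = 1 (R = -¼*(-4) = 1)
J(U) = 0 (J(U) = 1 - 1 = 0)
D(P) = √P
W(44, -46)*D(J(1)) = 44*√0 = 44*0 = 0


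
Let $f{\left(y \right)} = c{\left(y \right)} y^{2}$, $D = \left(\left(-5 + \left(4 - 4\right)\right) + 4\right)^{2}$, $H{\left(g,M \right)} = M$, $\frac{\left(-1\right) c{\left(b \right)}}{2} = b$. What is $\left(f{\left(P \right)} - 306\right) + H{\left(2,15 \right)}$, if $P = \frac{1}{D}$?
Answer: $-293$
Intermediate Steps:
$c{\left(b \right)} = - 2 b$
$D = 1$ ($D = \left(\left(-5 + \left(4 - 4\right)\right) + 4\right)^{2} = \left(\left(-5 + 0\right) + 4\right)^{2} = \left(-5 + 4\right)^{2} = \left(-1\right)^{2} = 1$)
$P = 1$ ($P = 1^{-1} = 1$)
$f{\left(y \right)} = - 2 y^{3}$ ($f{\left(y \right)} = - 2 y y^{2} = - 2 y^{3}$)
$\left(f{\left(P \right)} - 306\right) + H{\left(2,15 \right)} = \left(- 2 \cdot 1^{3} - 306\right) + 15 = \left(\left(-2\right) 1 - 306\right) + 15 = \left(-2 - 306\right) + 15 = -308 + 15 = -293$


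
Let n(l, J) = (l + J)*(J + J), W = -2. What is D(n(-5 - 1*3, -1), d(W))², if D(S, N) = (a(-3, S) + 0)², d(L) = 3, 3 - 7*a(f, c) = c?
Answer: 50625/2401 ≈ 21.085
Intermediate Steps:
a(f, c) = 3/7 - c/7
n(l, J) = 2*J*(J + l) (n(l, J) = (J + l)*(2*J) = 2*J*(J + l))
D(S, N) = (3/7 - S/7)² (D(S, N) = ((3/7 - S/7) + 0)² = (3/7 - S/7)²)
D(n(-5 - 1*3, -1), d(W))² = ((-3 + 2*(-1)*(-1 + (-5 - 1*3)))²/49)² = ((-3 + 2*(-1)*(-1 + (-5 - 3)))²/49)² = ((-3 + 2*(-1)*(-1 - 8))²/49)² = ((-3 + 2*(-1)*(-9))²/49)² = ((-3 + 18)²/49)² = ((1/49)*15²)² = ((1/49)*225)² = (225/49)² = 50625/2401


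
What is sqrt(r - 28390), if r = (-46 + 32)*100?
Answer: 3*I*sqrt(3310) ≈ 172.6*I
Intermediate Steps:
r = -1400 (r = -14*100 = -1400)
sqrt(r - 28390) = sqrt(-1400 - 28390) = sqrt(-29790) = 3*I*sqrt(3310)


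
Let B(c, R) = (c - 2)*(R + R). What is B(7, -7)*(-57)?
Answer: 3990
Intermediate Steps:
B(c, R) = 2*R*(-2 + c) (B(c, R) = (-2 + c)*(2*R) = 2*R*(-2 + c))
B(7, -7)*(-57) = (2*(-7)*(-2 + 7))*(-57) = (2*(-7)*5)*(-57) = -70*(-57) = 3990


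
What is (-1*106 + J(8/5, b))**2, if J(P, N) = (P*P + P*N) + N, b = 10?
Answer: 3748096/625 ≈ 5997.0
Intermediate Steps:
J(P, N) = N + P**2 + N*P (J(P, N) = (P**2 + N*P) + N = N + P**2 + N*P)
(-1*106 + J(8/5, b))**2 = (-1*106 + (10 + (8/5)**2 + 10*(8/5)))**2 = (-106 + (10 + (8*(1/5))**2 + 10*(8*(1/5))))**2 = (-106 + (10 + (8/5)**2 + 10*(8/5)))**2 = (-106 + (10 + 64/25 + 16))**2 = (-106 + 714/25)**2 = (-1936/25)**2 = 3748096/625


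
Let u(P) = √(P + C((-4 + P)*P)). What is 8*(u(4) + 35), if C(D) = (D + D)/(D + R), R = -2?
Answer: 296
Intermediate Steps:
C(D) = 2*D/(-2 + D) (C(D) = (D + D)/(D - 2) = (2*D)/(-2 + D) = 2*D/(-2 + D))
u(P) = √(P + 2*P*(-4 + P)/(-2 + P*(-4 + P))) (u(P) = √(P + 2*((-4 + P)*P)/(-2 + (-4 + P)*P)) = √(P + 2*(P*(-4 + P))/(-2 + P*(-4 + P))) = √(P + 2*P*(-4 + P)/(-2 + P*(-4 + P))))
8*(u(4) + 35) = 8*(√(4*(-10 + 2*4 + 4*(-4 + 4))/(-2 + 4*(-4 + 4))) + 35) = 8*(√(4*(-10 + 8 + 4*0)/(-2 + 4*0)) + 35) = 8*(√(4*(-10 + 8 + 0)/(-2 + 0)) + 35) = 8*(√(4*(-2)/(-2)) + 35) = 8*(√(4*(-½)*(-2)) + 35) = 8*(√4 + 35) = 8*(2 + 35) = 8*37 = 296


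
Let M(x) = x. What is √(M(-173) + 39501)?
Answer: 4*√2458 ≈ 198.31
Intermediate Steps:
√(M(-173) + 39501) = √(-173 + 39501) = √39328 = 4*√2458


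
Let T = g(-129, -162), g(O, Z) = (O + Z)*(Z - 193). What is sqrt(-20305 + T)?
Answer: 10*sqrt(830) ≈ 288.10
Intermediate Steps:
g(O, Z) = (-193 + Z)*(O + Z) (g(O, Z) = (O + Z)*(-193 + Z) = (-193 + Z)*(O + Z))
T = 103305 (T = (-162)**2 - 193*(-129) - 193*(-162) - 129*(-162) = 26244 + 24897 + 31266 + 20898 = 103305)
sqrt(-20305 + T) = sqrt(-20305 + 103305) = sqrt(83000) = 10*sqrt(830)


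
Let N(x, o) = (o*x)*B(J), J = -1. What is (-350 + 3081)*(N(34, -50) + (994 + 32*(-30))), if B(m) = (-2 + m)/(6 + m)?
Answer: 2878474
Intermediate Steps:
B(m) = (-2 + m)/(6 + m)
N(x, o) = -3*o*x/5 (N(x, o) = (o*x)*((-2 - 1)/(6 - 1)) = (o*x)*(-3/5) = (o*x)*((⅕)*(-3)) = (o*x)*(-⅗) = -3*o*x/5)
(-350 + 3081)*(N(34, -50) + (994 + 32*(-30))) = (-350 + 3081)*(-⅗*(-50)*34 + (994 + 32*(-30))) = 2731*(1020 + (994 - 960)) = 2731*(1020 + 34) = 2731*1054 = 2878474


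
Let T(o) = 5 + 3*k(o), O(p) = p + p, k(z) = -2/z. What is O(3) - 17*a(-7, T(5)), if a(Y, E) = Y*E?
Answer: 2291/5 ≈ 458.20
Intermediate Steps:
O(p) = 2*p
T(o) = 5 - 6/o (T(o) = 5 + 3*(-2/o) = 5 - 6/o)
a(Y, E) = E*Y
O(3) - 17*a(-7, T(5)) = 2*3 - 17*(5 - 6/5)*(-7) = 6 - 17*(5 - 6*⅕)*(-7) = 6 - 17*(5 - 6/5)*(-7) = 6 - 323*(-7)/5 = 6 - 17*(-133/5) = 6 + 2261/5 = 2291/5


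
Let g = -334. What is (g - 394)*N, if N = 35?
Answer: -25480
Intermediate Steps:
(g - 394)*N = (-334 - 394)*35 = -728*35 = -25480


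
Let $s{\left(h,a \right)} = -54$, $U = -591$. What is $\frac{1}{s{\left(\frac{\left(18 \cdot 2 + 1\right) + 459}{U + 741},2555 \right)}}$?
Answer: $- \frac{1}{54} \approx -0.018519$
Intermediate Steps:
$\frac{1}{s{\left(\frac{\left(18 \cdot 2 + 1\right) + 459}{U + 741},2555 \right)}} = \frac{1}{-54} = - \frac{1}{54}$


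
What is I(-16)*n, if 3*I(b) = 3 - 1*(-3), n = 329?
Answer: 658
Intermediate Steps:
I(b) = 2 (I(b) = (3 - 1*(-3))/3 = (3 + 3)/3 = (⅓)*6 = 2)
I(-16)*n = 2*329 = 658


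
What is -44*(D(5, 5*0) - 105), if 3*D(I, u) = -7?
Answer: 14168/3 ≈ 4722.7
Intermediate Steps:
D(I, u) = -7/3 (D(I, u) = (⅓)*(-7) = -7/3)
-44*(D(5, 5*0) - 105) = -44*(-7/3 - 105) = -44*(-322/3) = 14168/3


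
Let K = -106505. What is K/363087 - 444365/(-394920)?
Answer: 294523951/354050168 ≈ 0.83187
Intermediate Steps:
K/363087 - 444365/(-394920) = -106505/363087 - 444365/(-394920) = -106505*1/363087 - 444365*(-1/394920) = -106505/363087 + 88873/78984 = 294523951/354050168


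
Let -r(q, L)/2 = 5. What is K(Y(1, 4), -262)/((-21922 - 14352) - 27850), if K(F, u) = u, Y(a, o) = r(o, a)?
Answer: 131/32062 ≈ 0.0040858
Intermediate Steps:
r(q, L) = -10 (r(q, L) = -2*5 = -10)
Y(a, o) = -10
K(Y(1, 4), -262)/((-21922 - 14352) - 27850) = -262/((-21922 - 14352) - 27850) = -262/(-36274 - 27850) = -262/(-64124) = -262*(-1/64124) = 131/32062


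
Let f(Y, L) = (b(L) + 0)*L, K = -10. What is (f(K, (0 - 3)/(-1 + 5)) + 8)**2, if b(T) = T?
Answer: 18769/256 ≈ 73.316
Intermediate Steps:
f(Y, L) = L**2 (f(Y, L) = (L + 0)*L = L*L = L**2)
(f(K, (0 - 3)/(-1 + 5)) + 8)**2 = (((0 - 3)/(-1 + 5))**2 + 8)**2 = ((-3/4)**2 + 8)**2 = (9/16 + 8)**2 = (137/16)**2 = 18769/256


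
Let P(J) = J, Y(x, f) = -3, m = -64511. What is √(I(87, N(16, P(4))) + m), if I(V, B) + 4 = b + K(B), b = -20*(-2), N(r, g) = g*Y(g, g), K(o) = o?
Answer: I*√64487 ≈ 253.94*I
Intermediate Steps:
N(r, g) = -3*g (N(r, g) = g*(-3) = -3*g)
b = 40
I(V, B) = 36 + B (I(V, B) = -4 + (40 + B) = 36 + B)
√(I(87, N(16, P(4))) + m) = √((36 - 3*4) - 64511) = √((36 - 12) - 64511) = √(24 - 64511) = √(-64487) = I*√64487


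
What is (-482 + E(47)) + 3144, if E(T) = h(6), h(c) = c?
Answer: 2668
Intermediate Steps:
E(T) = 6
(-482 + E(47)) + 3144 = (-482 + 6) + 3144 = -476 + 3144 = 2668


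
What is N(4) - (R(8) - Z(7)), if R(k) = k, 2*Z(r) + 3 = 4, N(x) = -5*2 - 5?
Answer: -45/2 ≈ -22.500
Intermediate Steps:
N(x) = -15 (N(x) = -10 - 5 = -15)
Z(r) = ½ (Z(r) = -3/2 + (½)*4 = -3/2 + 2 = ½)
N(4) - (R(8) - Z(7)) = -15 - (8 - 1*½) = -15 - (8 - ½) = -15 - 1*15/2 = -15 - 15/2 = -45/2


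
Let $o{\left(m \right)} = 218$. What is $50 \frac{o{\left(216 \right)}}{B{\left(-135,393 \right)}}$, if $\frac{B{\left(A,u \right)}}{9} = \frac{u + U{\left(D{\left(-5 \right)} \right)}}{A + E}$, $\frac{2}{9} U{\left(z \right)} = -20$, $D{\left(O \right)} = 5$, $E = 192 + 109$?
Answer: $\frac{1809400}{2727} \approx 663.51$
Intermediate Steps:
$E = 301$
$U{\left(z \right)} = -90$ ($U{\left(z \right)} = \frac{9}{2} \left(-20\right) = -90$)
$B{\left(A,u \right)} = \frac{9 \left(-90 + u\right)}{301 + A}$ ($B{\left(A,u \right)} = 9 \frac{u - 90}{A + 301} = 9 \frac{-90 + u}{301 + A} = \frac{9 \left(-90 + u\right)}{301 + A}$)
$50 \frac{o{\left(216 \right)}}{B{\left(-135,393 \right)}} = 50 \frac{218}{9 \frac{1}{301 - 135} \left(-90 + 393\right)} = 50 \frac{218}{9 \cdot \frac{1}{166} \cdot 303} = 50 \frac{218}{\frac{2727}{166}} = 50 \cdot 218 \cdot \frac{166}{2727} = 50 \cdot \frac{36188}{2727} = \frac{1809400}{2727}$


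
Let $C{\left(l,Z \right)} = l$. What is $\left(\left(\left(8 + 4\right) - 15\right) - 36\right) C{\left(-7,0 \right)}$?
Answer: $273$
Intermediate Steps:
$\left(\left(\left(8 + 4\right) - 15\right) - 36\right) C{\left(-7,0 \right)} = \left(\left(\left(8 + 4\right) - 15\right) - 36\right) \left(-7\right) = \left(\left(12 - 15\right) - 36\right) \left(-7\right) = \left(-3 - 36\right) \left(-7\right) = \left(-39\right) \left(-7\right) = 273$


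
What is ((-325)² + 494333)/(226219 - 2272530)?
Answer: -599958/2046311 ≈ -0.29319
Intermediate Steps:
((-325)² + 494333)/(226219 - 2272530) = (105625 + 494333)/(-2046311) = 599958*(-1/2046311) = -599958/2046311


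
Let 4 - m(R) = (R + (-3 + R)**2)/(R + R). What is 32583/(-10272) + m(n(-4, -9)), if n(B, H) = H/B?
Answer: 695/3424 ≈ 0.20298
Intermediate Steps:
m(R) = 4 - (R + (-3 + R)**2)/(2*R) (m(R) = 4 - (R + (-3 + R)**2)/(R + R) = 4 - (R + (-3 + R)**2)/(2*R))
32583/(-10272) + m(n(-4, -9)) = 32583/(-10272) + (-(-3 - 9/(-4))**2 + 7*(-9/(-4)))/(2*((-9/(-4)))) = 32583*(-1/10272) + (-(-3 - 9*(-1/4))**2 + 7*(-9*(-1/4)))/(2*((-9*(-1/4)))) = -10861/3424 + (-(-3 + 9/4)**2 + 7*(9/4))/(2*(9/4)) = -10861/3424 + (1/2)*(4/9)*(-(-3/4)**2 + 63/4) = -10861/3424 + (1/2)*(4/9)*(-1*9/16 + 63/4) = -10861/3424 + (1/2)*(4/9)*(-9/16 + 63/4) = -10861/3424 + (1/2)*(4/9)*(243/16) = -10861/3424 + 27/8 = 695/3424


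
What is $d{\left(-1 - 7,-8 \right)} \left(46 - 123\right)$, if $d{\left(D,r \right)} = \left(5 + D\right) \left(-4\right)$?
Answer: $-924$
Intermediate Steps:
$d{\left(D,r \right)} = -20 - 4 D$
$d{\left(-1 - 7,-8 \right)} \left(46 - 123\right) = \left(-20 - 4 \left(-1 - 7\right)\right) \left(46 - 123\right) = \left(-20 - 4 \left(-1 - 7\right)\right) \left(-77\right) = \left(-20 - -32\right) \left(-77\right) = \left(-20 + 32\right) \left(-77\right) = 12 \left(-77\right) = -924$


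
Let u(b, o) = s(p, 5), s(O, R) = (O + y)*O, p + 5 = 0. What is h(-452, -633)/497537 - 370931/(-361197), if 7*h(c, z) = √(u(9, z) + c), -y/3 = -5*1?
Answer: 370931/361197 + I*√502/3482759 ≈ 1.0269 + 6.4332e-6*I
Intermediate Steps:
p = -5 (p = -5 + 0 = -5)
y = 15 (y = -(-15) = -3*(-5) = 15)
s(O, R) = O*(15 + O) (s(O, R) = (O + 15)*O = (15 + O)*O = O*(15 + O))
u(b, o) = -50 (u(b, o) = -5*(15 - 5) = -5*10 = -50)
h(c, z) = √(-50 + c)/7
h(-452, -633)/497537 - 370931/(-361197) = (√(-50 - 452)/7)/497537 - 370931/(-361197) = (√(-502)/7)*(1/497537) - 370931*(-1/361197) = ((I*√502)/7)*(1/497537) + 370931/361197 = (I*√502/7)*(1/497537) + 370931/361197 = I*√502/3482759 + 370931/361197 = 370931/361197 + I*√502/3482759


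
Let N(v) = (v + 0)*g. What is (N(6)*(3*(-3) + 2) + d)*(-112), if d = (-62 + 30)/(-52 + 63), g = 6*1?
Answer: 314048/11 ≈ 28550.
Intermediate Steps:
g = 6
N(v) = 6*v (N(v) = (v + 0)*6 = v*6 = 6*v)
d = -32/11 ≈ -2.9091
(N(6)*(3*(-3) + 2) + d)*(-112) = ((6*6)*(3*(-3) + 2) - 32/11)*(-112) = (36*(-9 + 2) - 32/11)*(-112) = (36*(-7) - 32/11)*(-112) = (-252 - 32/11)*(-112) = -2804/11*(-112) = 314048/11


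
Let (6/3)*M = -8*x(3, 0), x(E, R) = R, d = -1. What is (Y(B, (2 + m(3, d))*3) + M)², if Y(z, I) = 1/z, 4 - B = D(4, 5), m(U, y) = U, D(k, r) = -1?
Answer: 1/25 ≈ 0.040000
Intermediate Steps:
B = 5 (B = 4 - 1*(-1) = 4 + 1 = 5)
M = 0 (M = (-8*0)/2 = (½)*0 = 0)
(Y(B, (2 + m(3, d))*3) + M)² = (1/5 + 0)² = (⅕ + 0)² = (⅕)² = 1/25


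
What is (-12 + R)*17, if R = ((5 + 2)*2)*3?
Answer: 510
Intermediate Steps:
R = 42 (R = (7*2)*3 = 14*3 = 42)
(-12 + R)*17 = (-12 + 42)*17 = 30*17 = 510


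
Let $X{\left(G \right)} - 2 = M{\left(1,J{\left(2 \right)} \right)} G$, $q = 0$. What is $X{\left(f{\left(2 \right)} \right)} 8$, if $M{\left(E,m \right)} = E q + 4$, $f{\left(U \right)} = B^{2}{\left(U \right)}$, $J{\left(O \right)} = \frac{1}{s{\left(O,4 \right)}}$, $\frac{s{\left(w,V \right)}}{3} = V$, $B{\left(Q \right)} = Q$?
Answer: $144$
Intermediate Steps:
$s{\left(w,V \right)} = 3 V$
$J{\left(O \right)} = \frac{1}{12}$ ($J{\left(O \right)} = \frac{1}{3 \cdot 4} = \frac{1}{12}$)
$f{\left(U \right)} = U^{2}$
$M{\left(E,m \right)} = 4$ ($M{\left(E,m \right)} = E 0 + 4 = 0 + 4 = 4$)
$X{\left(G \right)} = 2 + 4 G$
$X{\left(f{\left(2 \right)} \right)} 8 = \left(2 + 4 \cdot 2^{2}\right) 8 = \left(2 + 4 \cdot 4\right) 8 = \left(2 + 16\right) 8 = 18 \cdot 8 = 144$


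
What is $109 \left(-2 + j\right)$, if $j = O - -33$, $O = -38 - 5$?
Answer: $-1308$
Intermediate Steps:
$O = -43$
$j = -10$ ($j = -43 - -33 = -43 + 33 = -10$)
$109 \left(-2 + j\right) = 109 \left(-2 - 10\right) = 109 \left(-12\right) = -1308$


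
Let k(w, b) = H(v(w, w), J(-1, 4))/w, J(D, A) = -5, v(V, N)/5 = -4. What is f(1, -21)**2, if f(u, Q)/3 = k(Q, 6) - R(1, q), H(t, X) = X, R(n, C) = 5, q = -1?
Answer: 10000/49 ≈ 204.08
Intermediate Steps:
v(V, N) = -20 (v(V, N) = 5*(-4) = -20)
k(w, b) = -5/w
f(u, Q) = -15 - 15/Q (f(u, Q) = 3*(-5/Q - 1*5) = 3*(-5/Q - 5) = 3*(-5 - 5/Q) = -15 - 15/Q)
f(1, -21)**2 = (-15 - 15/(-21))**2 = (-15 - 15*(-1/21))**2 = (-15 + 5/7)**2 = (-100/7)**2 = 10000/49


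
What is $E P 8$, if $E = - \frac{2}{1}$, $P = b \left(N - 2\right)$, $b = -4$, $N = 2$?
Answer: $0$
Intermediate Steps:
$P = 0$ ($P = - 4 \left(2 - 2\right) = \left(-4\right) 0 = 0$)
$E = -2$ ($E = \left(-2\right) 1 = -2$)
$E P 8 = \left(-2\right) 0 \cdot 8 = 0 \cdot 8 = 0$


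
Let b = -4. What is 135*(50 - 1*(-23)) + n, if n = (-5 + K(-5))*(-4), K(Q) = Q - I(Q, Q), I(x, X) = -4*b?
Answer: 9959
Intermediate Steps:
I(x, X) = 16 (I(x, X) = -4*(-4) = 16)
K(Q) = -16 + Q (K(Q) = Q - 1*16 = Q - 16 = -16 + Q)
n = 104 (n = (-5 + (-16 - 5))*(-4) = (-5 - 21)*(-4) = -26*(-4) = 104)
135*(50 - 1*(-23)) + n = 135*(50 - 1*(-23)) + 104 = 135*(50 + 23) + 104 = 135*73 + 104 = 9855 + 104 = 9959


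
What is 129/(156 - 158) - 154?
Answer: -437/2 ≈ -218.50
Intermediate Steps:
129/(156 - 158) - 154 = 129/(-2) - 154 = -1/2*129 - 154 = -129/2 - 154 = -437/2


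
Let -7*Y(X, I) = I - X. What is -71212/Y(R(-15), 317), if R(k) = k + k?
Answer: 498484/347 ≈ 1436.6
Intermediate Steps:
R(k) = 2*k
Y(X, I) = -I/7 + X/7 (Y(X, I) = -(I - X)/7 = -I/7 + X/7)
-71212/Y(R(-15), 317) = -71212/(-⅐*317 + (2*(-15))/7) = -71212/(-317/7 + (⅐)*(-30)) = -71212/(-317/7 - 30/7) = -71212/(-347/7) = -71212*(-7/347) = 498484/347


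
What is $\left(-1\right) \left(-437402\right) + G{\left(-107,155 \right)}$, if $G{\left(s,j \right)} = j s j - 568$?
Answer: $-2133841$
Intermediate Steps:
$G{\left(s,j \right)} = -568 + s j^{2}$ ($G{\left(s,j \right)} = s j^{2} - 568 = -568 + s j^{2}$)
$\left(-1\right) \left(-437402\right) + G{\left(-107,155 \right)} = \left(-1\right) \left(-437402\right) - \left(568 + 107 \cdot 155^{2}\right) = 437402 - 2571243 = -2133841$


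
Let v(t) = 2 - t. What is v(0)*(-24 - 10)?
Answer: -68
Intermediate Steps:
v(0)*(-24 - 10) = (2 - 1*0)*(-24 - 10) = (2 + 0)*(-34) = 2*(-34) = -68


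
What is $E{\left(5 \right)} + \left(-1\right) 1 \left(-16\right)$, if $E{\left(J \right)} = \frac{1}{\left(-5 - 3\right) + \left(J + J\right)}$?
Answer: $\frac{33}{2} \approx 16.5$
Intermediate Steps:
$E{\left(J \right)} = \frac{1}{-8 + 2 J}$ ($E{\left(J \right)} = \frac{1}{\left(-5 - 3\right) + 2 J} = \frac{1}{-8 + 2 J}$)
$E{\left(5 \right)} + \left(-1\right) 1 \left(-16\right) = \frac{1}{2 \left(-4 + 5\right)} + \left(-1\right) 1 \left(-16\right) = \frac{1}{2 \cdot 1} - -16 = \frac{1}{2} \cdot 1 + 16 = \frac{1}{2} + 16 = \frac{33}{2}$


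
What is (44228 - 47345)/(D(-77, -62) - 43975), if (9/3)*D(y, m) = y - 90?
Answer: 9351/132092 ≈ 0.070792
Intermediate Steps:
D(y, m) = -30 + y/3 (D(y, m) = (y - 90)/3 = (-90 + y)/3 = -30 + y/3)
(44228 - 47345)/(D(-77, -62) - 43975) = (44228 - 47345)/((-30 + (⅓)*(-77)) - 43975) = -3117/((-30 - 77/3) - 43975) = -3117/(-167/3 - 43975) = -3117/(-132092/3) = -3117*(-3/132092) = 9351/132092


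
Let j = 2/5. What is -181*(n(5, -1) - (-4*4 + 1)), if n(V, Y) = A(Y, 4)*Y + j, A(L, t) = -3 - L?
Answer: -15747/5 ≈ -3149.4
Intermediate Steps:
j = 2/5 (j = 2*(1/5) = 2/5 ≈ 0.40000)
n(V, Y) = 2/5 + Y*(-3 - Y) (n(V, Y) = (-3 - Y)*Y + 2/5 = Y*(-3 - Y) + 2/5 = 2/5 + Y*(-3 - Y))
-181*(n(5, -1) - (-4*4 + 1)) = -181*((2/5 - 1*(-1)*(3 - 1)) - (-4*4 + 1)) = -181*((2/5 - 1*(-1)*2) - (-16 + 1)) = -181*((2/5 + 2) - 1*(-15)) = -181*(12/5 + 15) = -181*87/5 = -15747/5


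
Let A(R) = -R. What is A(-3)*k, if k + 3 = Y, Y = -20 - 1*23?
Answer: -138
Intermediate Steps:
Y = -43 (Y = -20 - 23 = -43)
k = -46 (k = -3 - 43 = -46)
A(-3)*k = -1*(-3)*(-46) = 3*(-46) = -138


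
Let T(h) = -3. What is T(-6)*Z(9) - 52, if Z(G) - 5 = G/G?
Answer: -70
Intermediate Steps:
Z(G) = 6 (Z(G) = 5 + G/G = 5 + 1 = 6)
T(-6)*Z(9) - 52 = -3*6 - 52 = -18 - 52 = -70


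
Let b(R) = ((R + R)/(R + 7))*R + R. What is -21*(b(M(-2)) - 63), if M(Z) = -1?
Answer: 1337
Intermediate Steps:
b(R) = R + 2*R**2/(7 + R) (b(R) = ((2*R)/(7 + R))*R + R = (2*R/(7 + R))*R + R = 2*R**2/(7 + R) + R = R + 2*R**2/(7 + R))
-21*(b(M(-2)) - 63) = -21*(-(7 + 3*(-1))/(7 - 1) - 63) = -21*(-1*(7 - 3)/6 - 63) = -21*(-1*1/6*4 - 63) = -21*(-2/3 - 63) = -21*(-191/3) = 1337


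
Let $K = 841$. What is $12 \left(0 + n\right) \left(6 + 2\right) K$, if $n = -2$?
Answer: $-161472$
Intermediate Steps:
$12 \left(0 + n\right) \left(6 + 2\right) K = 12 \left(0 - 2\right) \left(6 + 2\right) 841 = 12 \left(\left(-2\right) 8\right) 841 = 12 \left(-16\right) 841 = \left(-192\right) 841 = -161472$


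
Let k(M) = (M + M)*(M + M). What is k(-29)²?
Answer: 11316496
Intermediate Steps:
k(M) = 4*M² (k(M) = (2*M)*(2*M) = 4*M²)
k(-29)² = (4*(-29)²)² = (4*841)² = 3364² = 11316496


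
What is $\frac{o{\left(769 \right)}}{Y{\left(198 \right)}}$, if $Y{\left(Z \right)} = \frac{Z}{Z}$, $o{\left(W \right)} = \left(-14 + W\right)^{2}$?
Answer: $570025$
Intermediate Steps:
$Y{\left(Z \right)} = 1$
$\frac{o{\left(769 \right)}}{Y{\left(198 \right)}} = \frac{\left(-14 + 769\right)^{2}}{1} = 755^{2} \cdot 1 = 570025 \cdot 1 = 570025$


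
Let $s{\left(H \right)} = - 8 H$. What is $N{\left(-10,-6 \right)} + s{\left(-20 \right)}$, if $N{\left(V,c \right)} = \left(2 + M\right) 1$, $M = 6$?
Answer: $168$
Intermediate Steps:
$N{\left(V,c \right)} = 8$ ($N{\left(V,c \right)} = \left(2 + 6\right) 1 = 8 \cdot 1 = 8$)
$N{\left(-10,-6 \right)} + s{\left(-20 \right)} = 8 - -160 = 8 + 160 = 168$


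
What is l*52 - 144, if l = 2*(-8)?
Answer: -976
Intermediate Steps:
l = -16
l*52 - 144 = -16*52 - 144 = -832 - 144 = -976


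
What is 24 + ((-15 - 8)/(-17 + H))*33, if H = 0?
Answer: 1167/17 ≈ 68.647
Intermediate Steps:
24 + ((-15 - 8)/(-17 + H))*33 = 24 + ((-15 - 8)/(-17 + 0))*33 = 24 - 23/(-17)*33 = 24 - 23*(-1/17)*33 = 24 + (23/17)*33 = 24 + 759/17 = 1167/17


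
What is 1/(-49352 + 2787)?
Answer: -1/46565 ≈ -2.1475e-5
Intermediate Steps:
1/(-49352 + 2787) = 1/(-46565) = -1/46565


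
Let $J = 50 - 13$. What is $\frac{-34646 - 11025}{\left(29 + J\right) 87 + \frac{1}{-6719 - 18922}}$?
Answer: $- \frac{1171050111}{147230621} \approx -7.9538$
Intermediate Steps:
$J = 37$ ($J = 50 - 13 = 37$)
$\frac{-34646 - 11025}{\left(29 + J\right) 87 + \frac{1}{-6719 - 18922}} = \frac{-34646 - 11025}{\left(29 + 37\right) 87 + \frac{1}{-6719 - 18922}} = - \frac{45671}{66 \cdot 87 + \frac{1}{-25641}} = - \frac{45671}{5742 - \frac{1}{25641}} = - \frac{45671}{\frac{147230621}{25641}} = \left(-45671\right) \frac{25641}{147230621} = - \frac{1171050111}{147230621}$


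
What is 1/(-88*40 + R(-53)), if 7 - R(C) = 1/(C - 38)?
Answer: -91/319682 ≈ -0.00028466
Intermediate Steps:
R(C) = 7 - 1/(-38 + C) (R(C) = 7 - 1/(C - 38) = 7 - 1/(-38 + C))
1/(-88*40 + R(-53)) = 1/(-88*40 + (-267 + 7*(-53))/(-38 - 53)) = 1/(-3520 + (-267 - 371)/(-91)) = 1/(-3520 - 1/91*(-638)) = 1/(-3520 + 638/91) = 1/(-319682/91) = -91/319682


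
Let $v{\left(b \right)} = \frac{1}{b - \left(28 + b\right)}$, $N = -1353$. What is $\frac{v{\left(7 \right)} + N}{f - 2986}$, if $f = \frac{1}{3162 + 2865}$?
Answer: $\frac{32618985}{71986484} \approx 0.45313$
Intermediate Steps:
$f = \frac{1}{6027} \approx 0.00016592$
$v{\left(b \right)} = - \frac{1}{28}$ ($v{\left(b \right)} = \frac{1}{-28} = - \frac{1}{28}$)
$\frac{v{\left(7 \right)} + N}{f - 2986} = \frac{- \frac{1}{28} - 1353}{\frac{1}{6027} - 2986} = - \frac{37885}{28 \left(- \frac{17996621}{6027}\right)} = \left(- \frac{37885}{28}\right) \left(- \frac{6027}{17996621}\right) = \frac{32618985}{71986484}$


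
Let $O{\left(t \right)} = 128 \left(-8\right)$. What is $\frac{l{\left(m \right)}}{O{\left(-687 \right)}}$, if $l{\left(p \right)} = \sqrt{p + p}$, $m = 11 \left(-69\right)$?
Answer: $- \frac{i \sqrt{1518}}{1024} \approx - 0.038048 i$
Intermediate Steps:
$O{\left(t \right)} = -1024$
$m = -759$
$l{\left(p \right)} = \sqrt{2} \sqrt{p}$ ($l{\left(p \right)} = \sqrt{2 p} = \sqrt{2} \sqrt{p}$)
$\frac{l{\left(m \right)}}{O{\left(-687 \right)}} = \frac{\sqrt{2} \sqrt{-759}}{-1024} = \sqrt{2} i \sqrt{759} \left(- \frac{1}{1024}\right) = i \sqrt{1518} \left(- \frac{1}{1024}\right) = - \frac{i \sqrt{1518}}{1024}$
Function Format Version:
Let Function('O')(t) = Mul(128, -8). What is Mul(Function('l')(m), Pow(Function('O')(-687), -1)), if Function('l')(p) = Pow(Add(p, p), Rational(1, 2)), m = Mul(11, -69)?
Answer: Mul(Rational(-1, 1024), I, Pow(1518, Rational(1, 2))) ≈ Mul(-0.038048, I)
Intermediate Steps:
Function('O')(t) = -1024
m = -759
Function('l')(p) = Mul(Pow(2, Rational(1, 2)), Pow(p, Rational(1, 2))) (Function('l')(p) = Pow(Mul(2, p), Rational(1, 2)) = Mul(Pow(2, Rational(1, 2)), Pow(p, Rational(1, 2))))
Mul(Function('l')(m), Pow(Function('O')(-687), -1)) = Mul(Mul(Pow(2, Rational(1, 2)), Pow(-759, Rational(1, 2))), Pow(-1024, -1)) = Mul(Mul(Pow(2, Rational(1, 2)), Mul(I, Pow(759, Rational(1, 2)))), Rational(-1, 1024)) = Mul(Mul(I, Pow(1518, Rational(1, 2))), Rational(-1, 1024)) = Mul(Rational(-1, 1024), I, Pow(1518, Rational(1, 2)))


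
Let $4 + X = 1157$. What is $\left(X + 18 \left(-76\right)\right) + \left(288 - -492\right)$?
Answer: $565$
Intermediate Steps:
$X = 1153$ ($X = -4 + 1157 = 1153$)
$\left(X + 18 \left(-76\right)\right) + \left(288 - -492\right) = \left(1153 + 18 \left(-76\right)\right) + \left(288 - -492\right) = \left(1153 - 1368\right) + \left(288 + 492\right) = -215 + 780 = 565$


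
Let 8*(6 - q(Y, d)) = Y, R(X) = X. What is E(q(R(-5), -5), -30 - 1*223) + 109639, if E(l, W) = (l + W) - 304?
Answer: 872709/8 ≈ 1.0909e+5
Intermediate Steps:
q(Y, d) = 6 - Y/8
E(l, W) = -304 + W + l (E(l, W) = (W + l) - 304 = -304 + W + l)
E(q(R(-5), -5), -30 - 1*223) + 109639 = (-304 + (-30 - 1*223) + (6 - ⅛*(-5))) + 109639 = (-304 + (-30 - 223) + (6 + 5/8)) + 109639 = (-304 - 253 + 53/8) + 109639 = -4403/8 + 109639 = 872709/8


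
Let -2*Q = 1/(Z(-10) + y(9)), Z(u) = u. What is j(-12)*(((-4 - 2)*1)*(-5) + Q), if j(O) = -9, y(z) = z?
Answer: -549/2 ≈ -274.50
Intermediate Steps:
Q = ½ (Q = -1/(2*(-10 + 9)) = -½/(-1) = -½*(-1) = ½ ≈ 0.50000)
j(-12)*(((-4 - 2)*1)*(-5) + Q) = -9*(((-4 - 2)*1)*(-5) + ½) = -9*(-6*1*(-5) + ½) = -9*(-6*(-5) + ½) = -9*(30 + ½) = -9*61/2 = -549/2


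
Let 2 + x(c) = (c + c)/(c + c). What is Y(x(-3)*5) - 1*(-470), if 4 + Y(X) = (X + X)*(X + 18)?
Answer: 336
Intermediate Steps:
x(c) = -1 (x(c) = -2 + (c + c)/(c + c) = -2 + (2*c)/((2*c)) = -2 + (2*c)*(1/(2*c)) = -2 + 1 = -1)
Y(X) = -4 + 2*X*(18 + X) (Y(X) = -4 + (X + X)*(X + 18) = -4 + (2*X)*(18 + X) = -4 + 2*X*(18 + X))
Y(x(-3)*5) - 1*(-470) = (-4 + 2*(-1*5)**2 + 36*(-1*5)) - 1*(-470) = (-4 + 2*(-5)**2 + 36*(-5)) + 470 = (-4 + 2*25 - 180) + 470 = (-4 + 50 - 180) + 470 = -134 + 470 = 336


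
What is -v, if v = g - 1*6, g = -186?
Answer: 192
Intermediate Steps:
v = -192 (v = -186 - 1*6 = -186 - 6 = -192)
-v = -1*(-192) = 192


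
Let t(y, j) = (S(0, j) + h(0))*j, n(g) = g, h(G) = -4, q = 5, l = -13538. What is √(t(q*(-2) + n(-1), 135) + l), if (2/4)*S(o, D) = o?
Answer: I*√14078 ≈ 118.65*I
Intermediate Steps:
S(o, D) = 2*o
t(y, j) = -4*j (t(y, j) = (2*0 - 4)*j = (0 - 4)*j = -4*j)
√(t(q*(-2) + n(-1), 135) + l) = √(-4*135 - 13538) = √(-540 - 13538) = √(-14078) = I*√14078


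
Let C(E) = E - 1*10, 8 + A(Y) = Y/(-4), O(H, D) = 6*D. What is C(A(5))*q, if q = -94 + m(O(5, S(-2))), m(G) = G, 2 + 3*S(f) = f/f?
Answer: 1848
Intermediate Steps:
S(f) = -⅓ (S(f) = -⅔ + (f/f)/3 = -⅔ + (⅓)*1 = -⅔ + ⅓ = -⅓)
A(Y) = -8 - Y/4 (A(Y) = -8 + Y/(-4) = -8 + Y*(-¼) = -8 - Y/4)
q = -96 (q = -94 + 6*(-⅓) = -94 - 2 = -96)
C(E) = -10 + E (C(E) = E - 10 = -10 + E)
C(A(5))*q = (-10 + (-8 - ¼*5))*(-96) = (-10 + (-8 - 5/4))*(-96) = (-10 - 37/4)*(-96) = -77/4*(-96) = 1848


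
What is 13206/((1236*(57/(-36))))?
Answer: -13206/1957 ≈ -6.7481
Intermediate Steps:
13206/((1236*(57/(-36)))) = 13206/((1236*(57*(-1/36)))) = 13206/((1236*(-19/12))) = 13206/(-1957) = 13206*(-1/1957) = -13206/1957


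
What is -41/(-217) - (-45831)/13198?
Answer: 10486445/2863966 ≈ 3.6615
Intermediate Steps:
-41/(-217) - (-45831)/13198 = -1/217*(-41) - (-45831)/13198 = 41/217 - 1*(-45831/13198) = 41/217 + 45831/13198 = 10486445/2863966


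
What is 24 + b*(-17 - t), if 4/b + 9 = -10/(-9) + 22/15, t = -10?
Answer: 8196/289 ≈ 28.360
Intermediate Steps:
b = -180/289 (b = 4/(-9 + (-10/(-9) + 22/15)) = 4/(-9 + (-10*(-1/9) + 22*(1/15))) = 4/(-9 + (10/9 + 22/15)) = 4/(-9 + 116/45) = 4/(-289/45) = 4*(-45/289) = -180/289 ≈ -0.62284)
24 + b*(-17 - t) = 24 - 180*(-17 - 1*(-10))/289 = 24 - 180*(-17 + 10)/289 = 24 - 180/289*(-7) = 24 + 1260/289 = 8196/289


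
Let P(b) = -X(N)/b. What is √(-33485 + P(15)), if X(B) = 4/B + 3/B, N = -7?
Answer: I*√7534110/15 ≈ 182.99*I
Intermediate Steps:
X(B) = 7/B
P(b) = 1/b (P(b) = -7/(-7)/b = -7*(-⅐)/b = -(-1)/b = 1/b)
√(-33485 + P(15)) = √(-33485 + 1/15) = √(-502274/15) = I*√7534110/15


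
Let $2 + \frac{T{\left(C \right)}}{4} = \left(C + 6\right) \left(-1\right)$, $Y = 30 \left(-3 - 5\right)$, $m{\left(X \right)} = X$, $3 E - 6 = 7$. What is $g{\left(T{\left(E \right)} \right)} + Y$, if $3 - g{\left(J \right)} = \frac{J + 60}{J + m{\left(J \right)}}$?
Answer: $- \frac{8765}{37} \approx -236.89$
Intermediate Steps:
$E = \frac{13}{3}$ ($E = 2 + \frac{1}{3} \cdot 7 = 2 + \frac{7}{3} = \frac{13}{3} \approx 4.3333$)
$Y = -240$ ($Y = 30 \left(-8\right) = -240$)
$T{\left(C \right)} = -32 - 4 C$ ($T{\left(C \right)} = -8 + 4 \left(C + 6\right) \left(-1\right) = -8 + 4 \left(6 + C\right) \left(-1\right) = -8 + 4 \left(-6 - C\right) = -8 - \left(24 + 4 C\right) = -32 - 4 C$)
$g{\left(J \right)} = 3 - \frac{60 + J}{2 J}$ ($g{\left(J \right)} = 3 - \frac{J + 60}{J + J} = 3 - \frac{60 + J}{2 J}$)
$g{\left(T{\left(E \right)} \right)} + Y = \left(\frac{5}{2} - \frac{30}{-32 - \frac{52}{3}}\right) - 240 = \left(\frac{5}{2} - \frac{30}{- \frac{148}{3}}\right) - 240 = \left(\frac{5}{2} - - \frac{45}{74}\right) - 240 = \left(\frac{5}{2} + \frac{45}{74}\right) - 240 = \frac{115}{37} - 240 = - \frac{8765}{37}$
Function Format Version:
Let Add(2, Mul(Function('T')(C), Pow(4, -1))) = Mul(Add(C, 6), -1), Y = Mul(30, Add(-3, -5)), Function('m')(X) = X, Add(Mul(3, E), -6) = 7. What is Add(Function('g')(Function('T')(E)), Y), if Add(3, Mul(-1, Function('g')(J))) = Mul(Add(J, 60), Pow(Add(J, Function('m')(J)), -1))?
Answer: Rational(-8765, 37) ≈ -236.89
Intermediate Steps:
E = Rational(13, 3) (E = Add(2, Mul(Rational(1, 3), 7)) = Add(2, Rational(7, 3)) = Rational(13, 3) ≈ 4.3333)
Y = -240 (Y = Mul(30, -8) = -240)
Function('T')(C) = Add(-32, Mul(-4, C)) (Function('T')(C) = Add(-8, Mul(4, Mul(Add(C, 6), -1))) = Add(-8, Mul(4, Mul(Add(6, C), -1))) = Add(-8, Mul(4, Add(-6, Mul(-1, C)))) = Add(-8, Add(-24, Mul(-4, C))) = Add(-32, Mul(-4, C)))
Function('g')(J) = Add(3, Mul(Rational(-1, 2), Pow(J, -1), Add(60, J))) (Function('g')(J) = Add(3, Mul(-1, Mul(Add(J, 60), Pow(Add(J, J), -1)))) = Add(3, Mul(-1, Mul(Add(60, J), Pow(Mul(2, J), -1)))) = Add(3, Mul(-1, Mul(Add(60, J), Mul(Rational(1, 2), Pow(J, -1))))) = Add(3, Mul(-1, Mul(Rational(1, 2), Pow(J, -1), Add(60, J)))) = Add(3, Mul(Rational(-1, 2), Pow(J, -1), Add(60, J))))
Add(Function('g')(Function('T')(E)), Y) = Add(Add(Rational(5, 2), Mul(-30, Pow(Add(-32, Mul(-4, Rational(13, 3))), -1))), -240) = Add(Add(Rational(5, 2), Mul(-30, Pow(Add(-32, Rational(-52, 3)), -1))), -240) = Add(Add(Rational(5, 2), Mul(-30, Pow(Rational(-148, 3), -1))), -240) = Add(Add(Rational(5, 2), Mul(-30, Rational(-3, 148))), -240) = Add(Add(Rational(5, 2), Rational(45, 74)), -240) = Add(Rational(115, 37), -240) = Rational(-8765, 37)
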